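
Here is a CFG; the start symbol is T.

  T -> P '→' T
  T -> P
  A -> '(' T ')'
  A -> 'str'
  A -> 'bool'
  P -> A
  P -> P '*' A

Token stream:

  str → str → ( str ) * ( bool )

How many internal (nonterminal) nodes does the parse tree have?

17

[T [P [A str]] → [T [P [A str]] → [T [P [P [A ( [T [P [A str]]] )]] * [A ( [T [P [A bool]]] )]]]]]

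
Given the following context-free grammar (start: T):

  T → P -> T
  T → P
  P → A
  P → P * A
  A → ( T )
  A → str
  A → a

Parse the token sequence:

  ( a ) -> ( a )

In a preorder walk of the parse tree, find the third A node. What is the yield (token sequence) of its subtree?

[T [P [A ( [T [P [A a]]] )]] -> [T [P [A ( [T [P [A a]]] )]]]]

( a )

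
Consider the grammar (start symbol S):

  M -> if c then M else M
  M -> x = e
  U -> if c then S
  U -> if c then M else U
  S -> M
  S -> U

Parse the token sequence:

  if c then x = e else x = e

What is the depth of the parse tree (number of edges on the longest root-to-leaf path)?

3

[S [M if c then [M x = e] else [M x = e]]]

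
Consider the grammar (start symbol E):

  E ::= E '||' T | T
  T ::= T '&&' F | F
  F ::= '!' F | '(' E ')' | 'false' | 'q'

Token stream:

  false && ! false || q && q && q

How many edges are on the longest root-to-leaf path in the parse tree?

5

[E [E [T [T [F false]] && [F ! [F false]]]] || [T [T [T [F q]] && [F q]] && [F q]]]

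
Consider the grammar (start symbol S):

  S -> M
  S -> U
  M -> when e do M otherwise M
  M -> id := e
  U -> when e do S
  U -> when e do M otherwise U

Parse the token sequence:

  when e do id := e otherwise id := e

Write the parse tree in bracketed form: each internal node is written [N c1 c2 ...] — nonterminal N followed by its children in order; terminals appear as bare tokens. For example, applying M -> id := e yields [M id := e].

S
M
when e do M otherwise M
when e do id := e otherwise M
when e do id := e otherwise id := e

[S [M when e do [M id := e] otherwise [M id := e]]]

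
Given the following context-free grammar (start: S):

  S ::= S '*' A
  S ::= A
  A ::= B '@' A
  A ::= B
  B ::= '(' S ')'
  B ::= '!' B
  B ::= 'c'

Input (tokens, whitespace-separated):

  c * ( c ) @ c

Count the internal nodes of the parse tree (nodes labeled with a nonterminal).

11

[S [S [A [B c]]] * [A [B ( [S [A [B c]]] )] @ [A [B c]]]]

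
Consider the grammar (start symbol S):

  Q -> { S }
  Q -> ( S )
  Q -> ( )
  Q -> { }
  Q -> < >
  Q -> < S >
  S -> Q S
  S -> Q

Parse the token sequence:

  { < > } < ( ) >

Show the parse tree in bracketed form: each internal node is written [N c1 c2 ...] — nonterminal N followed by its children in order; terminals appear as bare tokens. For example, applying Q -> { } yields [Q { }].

[S [Q { [S [Q < >]] }] [S [Q < [S [Q ( )]] >]]]

S
Q S
{ S } S
{ Q } S
{ < > } S
{ < > } Q
{ < > } < S >
{ < > } < Q >
{ < > } < ( ) >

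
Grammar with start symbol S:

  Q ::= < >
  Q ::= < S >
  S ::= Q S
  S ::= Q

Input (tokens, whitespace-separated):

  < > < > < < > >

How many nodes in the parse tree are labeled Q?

[S [Q < >] [S [Q < >] [S [Q < [S [Q < >]] >]]]]

4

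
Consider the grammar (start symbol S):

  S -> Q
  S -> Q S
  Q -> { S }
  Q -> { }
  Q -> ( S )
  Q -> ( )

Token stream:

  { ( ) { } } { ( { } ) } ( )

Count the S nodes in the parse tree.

7

[S [Q { [S [Q ( )] [S [Q { }]]] }] [S [Q { [S [Q ( [S [Q { }]] )]] }] [S [Q ( )]]]]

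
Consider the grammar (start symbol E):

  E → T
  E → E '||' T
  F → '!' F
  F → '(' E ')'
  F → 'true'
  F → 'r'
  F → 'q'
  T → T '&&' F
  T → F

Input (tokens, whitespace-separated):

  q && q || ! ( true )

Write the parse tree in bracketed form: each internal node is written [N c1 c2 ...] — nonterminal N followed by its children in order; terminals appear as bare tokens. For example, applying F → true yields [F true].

E
E || T
T || T
T && F || T
F && F || T
q && F || T
q && q || T
q && q || F
q && q || ! F
q && q || ! ( E )
q && q || ! ( T )
q && q || ! ( F )
q && q || ! ( true )

[E [E [T [T [F q]] && [F q]]] || [T [F ! [F ( [E [T [F true]]] )]]]]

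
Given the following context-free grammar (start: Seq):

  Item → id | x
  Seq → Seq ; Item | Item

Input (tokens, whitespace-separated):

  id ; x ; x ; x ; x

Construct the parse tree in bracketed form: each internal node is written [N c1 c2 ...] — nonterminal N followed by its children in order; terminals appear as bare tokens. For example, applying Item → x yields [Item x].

Seq
Seq ; Item
Seq ; Item ; Item
Seq ; Item ; Item ; Item
Seq ; Item ; Item ; Item ; Item
Item ; Item ; Item ; Item ; Item
id ; Item ; Item ; Item ; Item
id ; x ; Item ; Item ; Item
id ; x ; x ; Item ; Item
id ; x ; x ; x ; Item
id ; x ; x ; x ; x

[Seq [Seq [Seq [Seq [Seq [Item id]] ; [Item x]] ; [Item x]] ; [Item x]] ; [Item x]]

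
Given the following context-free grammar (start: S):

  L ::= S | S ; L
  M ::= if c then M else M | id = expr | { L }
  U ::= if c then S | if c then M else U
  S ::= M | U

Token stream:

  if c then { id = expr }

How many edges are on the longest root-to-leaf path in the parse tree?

[S [U if c then [S [M { [L [S [M id = expr]]] }]]]]

7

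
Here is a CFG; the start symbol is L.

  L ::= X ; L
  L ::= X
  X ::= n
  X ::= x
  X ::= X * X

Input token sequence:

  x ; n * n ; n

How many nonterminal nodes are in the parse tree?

[L [X x] ; [L [X [X n] * [X n]] ; [L [X n]]]]

8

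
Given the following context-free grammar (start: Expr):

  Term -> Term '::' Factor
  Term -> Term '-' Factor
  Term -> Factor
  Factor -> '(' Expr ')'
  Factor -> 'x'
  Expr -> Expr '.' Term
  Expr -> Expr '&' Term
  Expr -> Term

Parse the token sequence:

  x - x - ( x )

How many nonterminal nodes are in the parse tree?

[Expr [Term [Term [Term [Factor x]] - [Factor x]] - [Factor ( [Expr [Term [Factor x]]] )]]]

10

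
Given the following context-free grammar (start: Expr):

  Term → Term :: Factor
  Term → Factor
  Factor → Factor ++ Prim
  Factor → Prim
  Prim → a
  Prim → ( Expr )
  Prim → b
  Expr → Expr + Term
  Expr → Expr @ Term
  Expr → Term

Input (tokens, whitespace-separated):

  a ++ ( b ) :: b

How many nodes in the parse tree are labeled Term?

3

[Expr [Term [Term [Factor [Factor [Prim a]] ++ [Prim ( [Expr [Term [Factor [Prim b]]]] )]]] :: [Factor [Prim b]]]]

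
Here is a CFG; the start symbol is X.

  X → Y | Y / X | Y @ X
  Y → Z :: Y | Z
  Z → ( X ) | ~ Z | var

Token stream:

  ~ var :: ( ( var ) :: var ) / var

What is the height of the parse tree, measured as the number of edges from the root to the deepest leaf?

10

[X [Y [Z ~ [Z var]] :: [Y [Z ( [X [Y [Z ( [X [Y [Z var]]] )] :: [Y [Z var]]]] )]]] / [X [Y [Z var]]]]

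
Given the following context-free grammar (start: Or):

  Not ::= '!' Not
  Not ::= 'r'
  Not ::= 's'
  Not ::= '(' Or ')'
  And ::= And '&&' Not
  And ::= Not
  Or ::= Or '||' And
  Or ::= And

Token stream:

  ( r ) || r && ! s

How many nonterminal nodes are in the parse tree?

[Or [Or [And [Not ( [Or [And [Not r]]] )]]] || [And [And [Not r]] && [Not ! [Not s]]]]

12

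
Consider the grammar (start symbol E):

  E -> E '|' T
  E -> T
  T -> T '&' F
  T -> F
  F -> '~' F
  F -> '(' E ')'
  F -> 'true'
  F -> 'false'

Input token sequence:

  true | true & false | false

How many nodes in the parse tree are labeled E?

[E [E [E [T [F true]]] | [T [T [F true]] & [F false]]] | [T [F false]]]

3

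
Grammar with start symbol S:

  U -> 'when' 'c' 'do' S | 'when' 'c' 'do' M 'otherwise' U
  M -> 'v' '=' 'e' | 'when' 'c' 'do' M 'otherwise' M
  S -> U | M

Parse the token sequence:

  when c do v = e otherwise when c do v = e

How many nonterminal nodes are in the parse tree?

[S [U when c do [M v = e] otherwise [U when c do [S [M v = e]]]]]

6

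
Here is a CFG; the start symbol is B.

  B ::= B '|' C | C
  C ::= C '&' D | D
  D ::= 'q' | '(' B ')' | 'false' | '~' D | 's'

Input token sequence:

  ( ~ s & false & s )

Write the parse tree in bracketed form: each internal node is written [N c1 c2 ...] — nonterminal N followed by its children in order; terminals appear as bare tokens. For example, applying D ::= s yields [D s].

B
C
D
( B )
( C )
( C & D )
( C & D & D )
( D & D & D )
( ~ D & D & D )
( ~ s & D & D )
( ~ s & false & D )
( ~ s & false & s )

[B [C [D ( [B [C [C [C [D ~ [D s]]] & [D false]] & [D s]]] )]]]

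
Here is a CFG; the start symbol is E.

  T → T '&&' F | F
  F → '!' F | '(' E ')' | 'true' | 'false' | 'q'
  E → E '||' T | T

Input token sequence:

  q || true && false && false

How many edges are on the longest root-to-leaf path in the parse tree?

5

[E [E [T [F q]]] || [T [T [T [F true]] && [F false]] && [F false]]]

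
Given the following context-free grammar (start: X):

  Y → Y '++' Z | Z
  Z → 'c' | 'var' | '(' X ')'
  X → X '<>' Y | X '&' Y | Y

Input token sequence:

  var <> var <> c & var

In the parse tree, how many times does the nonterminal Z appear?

4

[X [X [X [X [Y [Z var]]] <> [Y [Z var]]] <> [Y [Z c]]] & [Y [Z var]]]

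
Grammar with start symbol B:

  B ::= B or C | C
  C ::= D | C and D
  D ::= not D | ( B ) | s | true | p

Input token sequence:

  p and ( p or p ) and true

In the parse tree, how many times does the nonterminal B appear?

[B [C [C [C [D p]] and [D ( [B [B [C [D p]]] or [C [D p]]] )]] and [D true]]]

3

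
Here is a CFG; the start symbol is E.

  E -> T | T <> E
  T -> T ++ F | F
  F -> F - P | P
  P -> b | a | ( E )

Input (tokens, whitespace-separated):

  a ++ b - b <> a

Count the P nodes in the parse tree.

4

[E [T [T [F [P a]]] ++ [F [F [P b]] - [P b]]] <> [E [T [F [P a]]]]]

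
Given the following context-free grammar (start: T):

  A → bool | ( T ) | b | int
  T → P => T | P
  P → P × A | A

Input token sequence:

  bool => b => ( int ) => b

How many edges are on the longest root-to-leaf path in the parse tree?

8

[T [P [A bool]] => [T [P [A b]] => [T [P [A ( [T [P [A int]]] )]] => [T [P [A b]]]]]]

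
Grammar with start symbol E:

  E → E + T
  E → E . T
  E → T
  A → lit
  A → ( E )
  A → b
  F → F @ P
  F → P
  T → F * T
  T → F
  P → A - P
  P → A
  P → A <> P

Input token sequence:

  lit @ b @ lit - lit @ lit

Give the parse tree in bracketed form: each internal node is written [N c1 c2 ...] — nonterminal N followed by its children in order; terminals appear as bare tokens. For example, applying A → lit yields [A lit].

[E [T [F [F [F [F [P [A lit]]] @ [P [A b]]] @ [P [A lit] - [P [A lit]]]] @ [P [A lit]]]]]

E
T
F
F @ P
F @ P @ P
F @ P @ P @ P
P @ P @ P @ P
A @ P @ P @ P
lit @ P @ P @ P
lit @ A @ P @ P
lit @ b @ P @ P
lit @ b @ A - P @ P
lit @ b @ lit - P @ P
lit @ b @ lit - A @ P
lit @ b @ lit - lit @ P
lit @ b @ lit - lit @ A
lit @ b @ lit - lit @ lit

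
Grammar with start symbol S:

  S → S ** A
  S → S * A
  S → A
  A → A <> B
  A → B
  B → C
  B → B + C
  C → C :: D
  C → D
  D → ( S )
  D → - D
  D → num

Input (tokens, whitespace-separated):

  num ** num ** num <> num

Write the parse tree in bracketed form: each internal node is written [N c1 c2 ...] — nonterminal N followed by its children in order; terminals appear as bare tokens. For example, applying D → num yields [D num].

[S [S [S [A [B [C [D num]]]]] ** [A [B [C [D num]]]]] ** [A [A [B [C [D num]]]] <> [B [C [D num]]]]]

S
S ** A
S ** A ** A
A ** A ** A
B ** A ** A
C ** A ** A
D ** A ** A
num ** A ** A
num ** B ** A
num ** C ** A
num ** D ** A
num ** num ** A
num ** num ** A <> B
num ** num ** B <> B
num ** num ** C <> B
num ** num ** D <> B
num ** num ** num <> B
num ** num ** num <> C
num ** num ** num <> D
num ** num ** num <> num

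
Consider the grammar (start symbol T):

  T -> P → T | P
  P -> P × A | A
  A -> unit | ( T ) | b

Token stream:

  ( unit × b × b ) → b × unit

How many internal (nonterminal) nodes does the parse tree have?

15

[T [P [A ( [T [P [P [P [A unit]] × [A b]] × [A b]]] )]] → [T [P [P [A b]] × [A unit]]]]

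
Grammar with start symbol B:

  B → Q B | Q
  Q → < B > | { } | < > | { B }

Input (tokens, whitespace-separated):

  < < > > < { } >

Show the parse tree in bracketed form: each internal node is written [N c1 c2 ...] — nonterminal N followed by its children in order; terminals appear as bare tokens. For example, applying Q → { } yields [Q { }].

[B [Q < [B [Q < >]] >] [B [Q < [B [Q { }]] >]]]

B
Q B
< B > B
< Q > B
< < > > B
< < > > Q
< < > > < B >
< < > > < Q >
< < > > < { } >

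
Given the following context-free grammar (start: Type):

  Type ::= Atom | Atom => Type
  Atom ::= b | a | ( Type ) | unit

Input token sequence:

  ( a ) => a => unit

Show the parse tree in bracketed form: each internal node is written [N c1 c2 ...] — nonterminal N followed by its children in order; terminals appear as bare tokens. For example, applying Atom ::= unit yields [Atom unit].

[Type [Atom ( [Type [Atom a]] )] => [Type [Atom a] => [Type [Atom unit]]]]

Type
Atom => Type
( Type ) => Type
( Atom ) => Type
( a ) => Type
( a ) => Atom => Type
( a ) => a => Type
( a ) => a => Atom
( a ) => a => unit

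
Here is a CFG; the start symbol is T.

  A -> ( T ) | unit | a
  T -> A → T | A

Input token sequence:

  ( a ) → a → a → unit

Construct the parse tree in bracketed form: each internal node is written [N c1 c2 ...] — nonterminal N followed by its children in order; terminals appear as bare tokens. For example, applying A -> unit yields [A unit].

[T [A ( [T [A a]] )] → [T [A a] → [T [A a] → [T [A unit]]]]]

T
A → T
( T ) → T
( A ) → T
( a ) → T
( a ) → A → T
( a ) → a → T
( a ) → a → A → T
( a ) → a → a → T
( a ) → a → a → A
( a ) → a → a → unit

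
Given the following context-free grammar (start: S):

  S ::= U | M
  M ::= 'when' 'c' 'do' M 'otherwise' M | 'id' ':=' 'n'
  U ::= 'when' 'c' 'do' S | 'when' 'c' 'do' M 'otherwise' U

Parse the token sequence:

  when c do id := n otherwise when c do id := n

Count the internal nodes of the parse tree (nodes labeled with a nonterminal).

6

[S [U when c do [M id := n] otherwise [U when c do [S [M id := n]]]]]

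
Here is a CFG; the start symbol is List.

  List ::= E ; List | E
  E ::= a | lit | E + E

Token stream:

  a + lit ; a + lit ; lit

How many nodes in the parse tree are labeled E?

[List [E [E a] + [E lit]] ; [List [E [E a] + [E lit]] ; [List [E lit]]]]

7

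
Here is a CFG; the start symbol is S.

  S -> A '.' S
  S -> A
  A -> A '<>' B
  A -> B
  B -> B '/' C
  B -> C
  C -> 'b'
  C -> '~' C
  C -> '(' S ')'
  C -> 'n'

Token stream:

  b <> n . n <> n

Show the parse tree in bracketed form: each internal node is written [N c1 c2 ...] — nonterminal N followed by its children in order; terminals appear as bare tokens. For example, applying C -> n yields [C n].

S
A . S
A <> B . S
B <> B . S
C <> B . S
b <> B . S
b <> C . S
b <> n . S
b <> n . A
b <> n . A <> B
b <> n . B <> B
b <> n . C <> B
b <> n . n <> B
b <> n . n <> C
b <> n . n <> n

[S [A [A [B [C b]]] <> [B [C n]]] . [S [A [A [B [C n]]] <> [B [C n]]]]]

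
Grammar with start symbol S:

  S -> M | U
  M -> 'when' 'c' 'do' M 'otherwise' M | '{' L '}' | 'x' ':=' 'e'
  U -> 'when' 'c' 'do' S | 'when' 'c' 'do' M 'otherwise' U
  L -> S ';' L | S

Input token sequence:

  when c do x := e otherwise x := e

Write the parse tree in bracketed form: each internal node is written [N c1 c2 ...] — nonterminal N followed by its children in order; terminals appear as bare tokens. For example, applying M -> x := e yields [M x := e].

S
M
when c do M otherwise M
when c do x := e otherwise M
when c do x := e otherwise x := e

[S [M when c do [M x := e] otherwise [M x := e]]]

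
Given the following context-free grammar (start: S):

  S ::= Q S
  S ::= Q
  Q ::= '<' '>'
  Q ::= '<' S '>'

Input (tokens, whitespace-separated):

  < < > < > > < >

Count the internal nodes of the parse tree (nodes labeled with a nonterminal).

8

[S [Q < [S [Q < >] [S [Q < >]]] >] [S [Q < >]]]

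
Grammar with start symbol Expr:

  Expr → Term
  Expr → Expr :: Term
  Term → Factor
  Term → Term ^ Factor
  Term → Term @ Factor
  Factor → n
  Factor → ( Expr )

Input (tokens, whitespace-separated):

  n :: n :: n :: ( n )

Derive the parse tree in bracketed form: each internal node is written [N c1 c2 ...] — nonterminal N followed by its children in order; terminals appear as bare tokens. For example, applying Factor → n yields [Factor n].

[Expr [Expr [Expr [Expr [Term [Factor n]]] :: [Term [Factor n]]] :: [Term [Factor n]]] :: [Term [Factor ( [Expr [Term [Factor n]]] )]]]

Expr
Expr :: Term
Expr :: Term :: Term
Expr :: Term :: Term :: Term
Term :: Term :: Term :: Term
Factor :: Term :: Term :: Term
n :: Term :: Term :: Term
n :: Factor :: Term :: Term
n :: n :: Term :: Term
n :: n :: Factor :: Term
n :: n :: n :: Term
n :: n :: n :: Factor
n :: n :: n :: ( Expr )
n :: n :: n :: ( Term )
n :: n :: n :: ( Factor )
n :: n :: n :: ( n )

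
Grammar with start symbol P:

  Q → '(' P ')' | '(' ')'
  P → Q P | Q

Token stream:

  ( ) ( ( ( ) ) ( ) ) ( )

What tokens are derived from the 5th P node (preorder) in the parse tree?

[P [Q ( )] [P [Q ( [P [Q ( [P [Q ( )]] )] [P [Q ( )]]] )] [P [Q ( )]]]]

( )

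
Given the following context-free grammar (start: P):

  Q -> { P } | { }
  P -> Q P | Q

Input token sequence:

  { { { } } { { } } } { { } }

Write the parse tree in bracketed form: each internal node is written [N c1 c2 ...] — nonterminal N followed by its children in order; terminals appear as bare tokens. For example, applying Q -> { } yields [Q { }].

P
Q P
{ P } P
{ Q P } P
{ { P } P } P
{ { Q } P } P
{ { { } } P } P
{ { { } } Q } P
{ { { } } { P } } P
{ { { } } { Q } } P
{ { { } } { { } } } P
{ { { } } { { } } } Q
{ { { } } { { } } } { P }
{ { { } } { { } } } { Q }
{ { { } } { { } } } { { } }

[P [Q { [P [Q { [P [Q { }]] }] [P [Q { [P [Q { }]] }]]] }] [P [Q { [P [Q { }]] }]]]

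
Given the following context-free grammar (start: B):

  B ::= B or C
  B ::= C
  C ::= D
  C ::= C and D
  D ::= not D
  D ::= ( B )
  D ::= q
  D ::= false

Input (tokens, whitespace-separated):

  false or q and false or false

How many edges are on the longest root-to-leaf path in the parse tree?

[B [B [B [C [D false]]] or [C [C [D q]] and [D false]]] or [C [D false]]]

5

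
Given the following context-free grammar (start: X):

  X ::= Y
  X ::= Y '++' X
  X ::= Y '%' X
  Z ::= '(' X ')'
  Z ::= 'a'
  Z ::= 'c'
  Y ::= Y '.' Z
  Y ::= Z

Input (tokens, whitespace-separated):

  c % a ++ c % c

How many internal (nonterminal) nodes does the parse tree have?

[X [Y [Z c]] % [X [Y [Z a]] ++ [X [Y [Z c]] % [X [Y [Z c]]]]]]

12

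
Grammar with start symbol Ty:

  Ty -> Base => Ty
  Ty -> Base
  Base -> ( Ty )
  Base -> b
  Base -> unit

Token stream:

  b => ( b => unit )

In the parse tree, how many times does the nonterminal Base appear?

4

[Ty [Base b] => [Ty [Base ( [Ty [Base b] => [Ty [Base unit]]] )]]]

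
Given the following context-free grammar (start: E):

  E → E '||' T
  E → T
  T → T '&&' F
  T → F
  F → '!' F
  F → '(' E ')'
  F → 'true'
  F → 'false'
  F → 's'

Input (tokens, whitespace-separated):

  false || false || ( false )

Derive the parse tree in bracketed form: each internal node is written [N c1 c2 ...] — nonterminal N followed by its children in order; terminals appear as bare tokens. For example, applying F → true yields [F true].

[E [E [E [T [F false]]] || [T [F false]]] || [T [F ( [E [T [F false]]] )]]]

E
E || T
E || T || T
T || T || T
F || T || T
false || T || T
false || F || T
false || false || T
false || false || F
false || false || ( E )
false || false || ( T )
false || false || ( F )
false || false || ( false )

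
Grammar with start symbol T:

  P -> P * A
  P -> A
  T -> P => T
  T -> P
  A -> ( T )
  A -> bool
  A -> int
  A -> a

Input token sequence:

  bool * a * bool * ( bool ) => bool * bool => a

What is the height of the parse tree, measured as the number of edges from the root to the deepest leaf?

[T [P [P [P [P [A bool]] * [A a]] * [A bool]] * [A ( [T [P [A bool]]] )]] => [T [P [P [A bool]] * [A bool]] => [T [P [A a]]]]]

6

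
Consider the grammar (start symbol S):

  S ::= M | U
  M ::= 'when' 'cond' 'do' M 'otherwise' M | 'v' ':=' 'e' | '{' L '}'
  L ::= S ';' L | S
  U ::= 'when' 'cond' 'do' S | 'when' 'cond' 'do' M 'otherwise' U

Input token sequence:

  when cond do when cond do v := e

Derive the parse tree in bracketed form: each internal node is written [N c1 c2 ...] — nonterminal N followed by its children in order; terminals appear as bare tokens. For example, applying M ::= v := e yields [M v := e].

S
U
when cond do S
when cond do U
when cond do when cond do S
when cond do when cond do M
when cond do when cond do v := e

[S [U when cond do [S [U when cond do [S [M v := e]]]]]]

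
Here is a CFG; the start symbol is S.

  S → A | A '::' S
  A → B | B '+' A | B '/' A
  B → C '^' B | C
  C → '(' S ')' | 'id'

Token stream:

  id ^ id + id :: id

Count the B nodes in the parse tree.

4

[S [A [B [C id] ^ [B [C id]]] + [A [B [C id]]]] :: [S [A [B [C id]]]]]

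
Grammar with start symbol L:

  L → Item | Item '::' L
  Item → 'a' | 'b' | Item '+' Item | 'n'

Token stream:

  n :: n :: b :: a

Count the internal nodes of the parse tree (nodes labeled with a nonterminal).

[L [Item n] :: [L [Item n] :: [L [Item b] :: [L [Item a]]]]]

8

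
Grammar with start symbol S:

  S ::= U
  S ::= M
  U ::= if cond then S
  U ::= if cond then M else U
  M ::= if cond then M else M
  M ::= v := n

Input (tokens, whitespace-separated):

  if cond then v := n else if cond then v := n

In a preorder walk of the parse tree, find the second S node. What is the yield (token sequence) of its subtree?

[S [U if cond then [M v := n] else [U if cond then [S [M v := n]]]]]

v := n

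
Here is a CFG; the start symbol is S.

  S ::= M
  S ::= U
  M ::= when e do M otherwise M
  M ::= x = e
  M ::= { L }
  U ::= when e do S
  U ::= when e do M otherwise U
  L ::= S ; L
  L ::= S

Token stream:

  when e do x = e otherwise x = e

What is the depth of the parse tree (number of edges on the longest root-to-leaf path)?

[S [M when e do [M x = e] otherwise [M x = e]]]

3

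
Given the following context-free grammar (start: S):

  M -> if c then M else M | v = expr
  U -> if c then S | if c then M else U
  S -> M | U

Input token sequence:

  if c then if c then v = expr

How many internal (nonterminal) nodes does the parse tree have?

6

[S [U if c then [S [U if c then [S [M v = expr]]]]]]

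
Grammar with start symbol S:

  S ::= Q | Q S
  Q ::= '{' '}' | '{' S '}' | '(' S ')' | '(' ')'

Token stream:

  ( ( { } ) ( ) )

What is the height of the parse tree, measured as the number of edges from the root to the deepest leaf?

6

[S [Q ( [S [Q ( [S [Q { }]] )] [S [Q ( )]]] )]]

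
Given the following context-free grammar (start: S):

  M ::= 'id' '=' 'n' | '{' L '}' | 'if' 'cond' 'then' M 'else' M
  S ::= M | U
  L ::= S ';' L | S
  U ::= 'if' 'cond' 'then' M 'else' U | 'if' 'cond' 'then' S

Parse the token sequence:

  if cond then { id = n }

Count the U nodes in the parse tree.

[S [U if cond then [S [M { [L [S [M id = n]]] }]]]]

1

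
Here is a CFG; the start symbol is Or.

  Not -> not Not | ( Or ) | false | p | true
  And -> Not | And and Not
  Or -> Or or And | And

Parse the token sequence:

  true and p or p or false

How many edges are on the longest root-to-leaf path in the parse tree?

[Or [Or [Or [And [And [Not true]] and [Not p]]] or [And [Not p]]] or [And [Not false]]]

6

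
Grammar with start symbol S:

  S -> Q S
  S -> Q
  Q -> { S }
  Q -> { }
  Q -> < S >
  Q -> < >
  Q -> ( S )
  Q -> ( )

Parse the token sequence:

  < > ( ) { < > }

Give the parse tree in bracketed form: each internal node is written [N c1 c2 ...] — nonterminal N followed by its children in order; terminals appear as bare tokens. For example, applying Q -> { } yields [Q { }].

[S [Q < >] [S [Q ( )] [S [Q { [S [Q < >]] }]]]]

S
Q S
< > S
< > Q S
< > ( ) S
< > ( ) Q
< > ( ) { S }
< > ( ) { Q }
< > ( ) { < > }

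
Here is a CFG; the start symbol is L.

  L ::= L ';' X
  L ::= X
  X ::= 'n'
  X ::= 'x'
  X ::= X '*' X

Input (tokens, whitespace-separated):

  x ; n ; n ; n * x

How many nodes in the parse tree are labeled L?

[L [L [L [L [X x]] ; [X n]] ; [X n]] ; [X [X n] * [X x]]]

4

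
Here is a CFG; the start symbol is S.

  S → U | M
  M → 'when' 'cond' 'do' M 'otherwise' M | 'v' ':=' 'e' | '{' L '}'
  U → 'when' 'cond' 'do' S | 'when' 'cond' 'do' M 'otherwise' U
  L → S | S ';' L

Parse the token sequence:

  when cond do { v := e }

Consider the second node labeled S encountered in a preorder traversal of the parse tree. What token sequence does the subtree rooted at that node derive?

[S [U when cond do [S [M { [L [S [M v := e]]] }]]]]

{ v := e }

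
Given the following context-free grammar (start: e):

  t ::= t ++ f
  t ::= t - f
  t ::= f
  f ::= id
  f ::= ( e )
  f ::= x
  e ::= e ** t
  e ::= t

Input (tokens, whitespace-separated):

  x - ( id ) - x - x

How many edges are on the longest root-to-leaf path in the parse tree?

8

[e [t [t [t [t [f x]] - [f ( [e [t [f id]]] )]] - [f x]] - [f x]]]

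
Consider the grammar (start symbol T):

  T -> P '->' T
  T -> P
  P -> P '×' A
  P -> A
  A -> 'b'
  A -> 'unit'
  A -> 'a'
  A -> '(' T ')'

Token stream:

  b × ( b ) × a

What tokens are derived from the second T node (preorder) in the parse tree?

[T [P [P [P [A b]] × [A ( [T [P [A b]]] )]] × [A a]]]

b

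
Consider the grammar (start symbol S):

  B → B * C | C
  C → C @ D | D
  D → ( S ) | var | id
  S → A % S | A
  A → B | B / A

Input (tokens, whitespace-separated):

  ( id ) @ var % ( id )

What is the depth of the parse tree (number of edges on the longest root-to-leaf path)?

[S [A [B [C [C [D ( [S [A [B [C [D id]]]]] )]] @ [D var]]]] % [S [A [B [C [D ( [S [A [B [C [D id]]]]] )]]]]]]

11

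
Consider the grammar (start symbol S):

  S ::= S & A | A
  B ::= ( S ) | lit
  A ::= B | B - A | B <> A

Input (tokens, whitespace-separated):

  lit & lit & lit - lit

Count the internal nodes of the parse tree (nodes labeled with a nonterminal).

11

[S [S [S [A [B lit]]] & [A [B lit]]] & [A [B lit] - [A [B lit]]]]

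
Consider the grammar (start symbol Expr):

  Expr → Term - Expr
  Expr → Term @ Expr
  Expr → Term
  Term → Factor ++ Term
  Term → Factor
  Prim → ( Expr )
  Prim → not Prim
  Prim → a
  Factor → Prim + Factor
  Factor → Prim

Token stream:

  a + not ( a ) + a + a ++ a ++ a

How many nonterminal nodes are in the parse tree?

21

[Expr [Term [Factor [Prim a] + [Factor [Prim not [Prim ( [Expr [Term [Factor [Prim a]]]] )]] + [Factor [Prim a] + [Factor [Prim a]]]]] ++ [Term [Factor [Prim a]] ++ [Term [Factor [Prim a]]]]]]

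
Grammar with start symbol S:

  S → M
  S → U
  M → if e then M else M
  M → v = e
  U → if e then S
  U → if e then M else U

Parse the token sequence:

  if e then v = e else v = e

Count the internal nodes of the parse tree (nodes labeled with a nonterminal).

4

[S [M if e then [M v = e] else [M v = e]]]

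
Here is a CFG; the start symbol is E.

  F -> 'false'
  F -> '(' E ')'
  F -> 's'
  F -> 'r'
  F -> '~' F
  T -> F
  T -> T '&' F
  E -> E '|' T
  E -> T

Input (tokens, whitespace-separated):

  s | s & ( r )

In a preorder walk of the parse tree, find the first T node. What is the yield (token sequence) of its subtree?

s

[E [E [T [F s]]] | [T [T [F s]] & [F ( [E [T [F r]]] )]]]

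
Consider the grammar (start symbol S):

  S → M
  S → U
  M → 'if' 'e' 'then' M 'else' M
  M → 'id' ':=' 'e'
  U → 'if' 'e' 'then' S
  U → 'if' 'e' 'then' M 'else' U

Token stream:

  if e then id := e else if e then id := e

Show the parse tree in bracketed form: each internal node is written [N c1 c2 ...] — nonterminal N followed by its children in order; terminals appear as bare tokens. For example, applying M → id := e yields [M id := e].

[S [U if e then [M id := e] else [U if e then [S [M id := e]]]]]

S
U
if e then M else U
if e then id := e else U
if e then id := e else if e then S
if e then id := e else if e then M
if e then id := e else if e then id := e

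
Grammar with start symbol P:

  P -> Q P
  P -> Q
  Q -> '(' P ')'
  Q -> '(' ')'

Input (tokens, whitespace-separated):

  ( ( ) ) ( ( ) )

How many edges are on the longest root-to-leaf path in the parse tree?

5

[P [Q ( [P [Q ( )]] )] [P [Q ( [P [Q ( )]] )]]]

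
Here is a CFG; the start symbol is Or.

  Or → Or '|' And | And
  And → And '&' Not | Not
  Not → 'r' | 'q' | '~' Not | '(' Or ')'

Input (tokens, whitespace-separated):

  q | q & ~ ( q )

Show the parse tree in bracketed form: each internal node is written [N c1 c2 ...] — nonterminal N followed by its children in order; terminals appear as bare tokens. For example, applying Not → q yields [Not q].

Or
Or | And
And | And
Not | And
q | And
q | And & Not
q | Not & Not
q | q & Not
q | q & ~ Not
q | q & ~ ( Or )
q | q & ~ ( And )
q | q & ~ ( Not )
q | q & ~ ( q )

[Or [Or [And [Not q]]] | [And [And [Not q]] & [Not ~ [Not ( [Or [And [Not q]]] )]]]]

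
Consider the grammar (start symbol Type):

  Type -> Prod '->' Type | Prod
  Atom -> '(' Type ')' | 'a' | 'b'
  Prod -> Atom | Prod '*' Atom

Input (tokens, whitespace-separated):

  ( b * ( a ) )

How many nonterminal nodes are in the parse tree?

[Type [Prod [Atom ( [Type [Prod [Prod [Atom b]] * [Atom ( [Type [Prod [Atom a]]] )]]] )]]]

11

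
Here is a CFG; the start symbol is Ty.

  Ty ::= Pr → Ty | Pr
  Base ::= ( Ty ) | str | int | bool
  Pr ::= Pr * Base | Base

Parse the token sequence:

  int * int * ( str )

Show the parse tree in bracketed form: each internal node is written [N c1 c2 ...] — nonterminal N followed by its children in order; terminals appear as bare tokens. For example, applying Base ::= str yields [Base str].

Ty
Pr
Pr * Base
Pr * Base * Base
Base * Base * Base
int * Base * Base
int * int * Base
int * int * ( Ty )
int * int * ( Pr )
int * int * ( Base )
int * int * ( str )

[Ty [Pr [Pr [Pr [Base int]] * [Base int]] * [Base ( [Ty [Pr [Base str]]] )]]]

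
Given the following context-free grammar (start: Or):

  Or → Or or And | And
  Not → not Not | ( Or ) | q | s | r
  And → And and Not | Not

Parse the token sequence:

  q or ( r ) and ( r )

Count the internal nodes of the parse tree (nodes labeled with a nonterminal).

14

[Or [Or [And [Not q]]] or [And [And [Not ( [Or [And [Not r]]] )]] and [Not ( [Or [And [Not r]]] )]]]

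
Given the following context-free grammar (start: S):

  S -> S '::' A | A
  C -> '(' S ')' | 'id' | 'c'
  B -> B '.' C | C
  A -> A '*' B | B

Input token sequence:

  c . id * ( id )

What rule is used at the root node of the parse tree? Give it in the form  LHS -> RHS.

[S [A [A [B [B [C c]] . [C id]]] * [B [C ( [S [A [B [C id]]]] )]]]]

S -> A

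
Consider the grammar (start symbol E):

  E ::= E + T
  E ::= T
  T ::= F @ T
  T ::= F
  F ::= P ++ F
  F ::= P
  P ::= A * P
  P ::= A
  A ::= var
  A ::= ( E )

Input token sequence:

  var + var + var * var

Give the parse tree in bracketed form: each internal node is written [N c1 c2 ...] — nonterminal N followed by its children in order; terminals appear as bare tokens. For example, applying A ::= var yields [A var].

E
E + T
E + T + T
T + T + T
F + T + T
P + T + T
A + T + T
var + T + T
var + F + T
var + P + T
var + A + T
var + var + T
var + var + F
var + var + P
var + var + A * P
var + var + var * P
var + var + var * A
var + var + var * var

[E [E [E [T [F [P [A var]]]]] + [T [F [P [A var]]]]] + [T [F [P [A var] * [P [A var]]]]]]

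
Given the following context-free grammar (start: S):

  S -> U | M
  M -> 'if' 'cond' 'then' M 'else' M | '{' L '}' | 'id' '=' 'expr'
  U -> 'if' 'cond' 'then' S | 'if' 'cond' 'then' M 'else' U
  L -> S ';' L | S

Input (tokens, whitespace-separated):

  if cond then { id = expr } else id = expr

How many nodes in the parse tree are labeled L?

1

[S [M if cond then [M { [L [S [M id = expr]]] }] else [M id = expr]]]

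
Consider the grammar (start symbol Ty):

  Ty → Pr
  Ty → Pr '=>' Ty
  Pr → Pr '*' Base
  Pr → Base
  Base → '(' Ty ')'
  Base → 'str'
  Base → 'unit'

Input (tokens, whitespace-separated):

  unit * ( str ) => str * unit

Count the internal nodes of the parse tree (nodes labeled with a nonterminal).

[Ty [Pr [Pr [Base unit]] * [Base ( [Ty [Pr [Base str]]] )]] => [Ty [Pr [Pr [Base str]] * [Base unit]]]]

13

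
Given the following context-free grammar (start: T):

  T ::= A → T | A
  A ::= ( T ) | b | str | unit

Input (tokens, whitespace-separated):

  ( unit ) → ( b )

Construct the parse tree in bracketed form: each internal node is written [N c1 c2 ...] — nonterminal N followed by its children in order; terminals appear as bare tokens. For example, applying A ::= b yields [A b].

T
A → T
( T ) → T
( A ) → T
( unit ) → T
( unit ) → A
( unit ) → ( T )
( unit ) → ( A )
( unit ) → ( b )

[T [A ( [T [A unit]] )] → [T [A ( [T [A b]] )]]]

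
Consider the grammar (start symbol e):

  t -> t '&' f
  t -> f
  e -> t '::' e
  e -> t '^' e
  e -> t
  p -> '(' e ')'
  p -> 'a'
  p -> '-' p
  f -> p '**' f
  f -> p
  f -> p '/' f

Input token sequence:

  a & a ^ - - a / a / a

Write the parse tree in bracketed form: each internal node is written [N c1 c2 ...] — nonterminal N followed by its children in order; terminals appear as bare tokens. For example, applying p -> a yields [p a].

[e [t [t [f [p a]]] & [f [p a]]] ^ [e [t [f [p - [p - [p a]]] / [f [p a] / [f [p a]]]]]]]

e
t ^ e
t & f ^ e
f & f ^ e
p & f ^ e
a & f ^ e
a & p ^ e
a & a ^ e
a & a ^ t
a & a ^ f
a & a ^ p / f
a & a ^ - p / f
a & a ^ - - p / f
a & a ^ - - a / f
a & a ^ - - a / p / f
a & a ^ - - a / a / f
a & a ^ - - a / a / p
a & a ^ - - a / a / a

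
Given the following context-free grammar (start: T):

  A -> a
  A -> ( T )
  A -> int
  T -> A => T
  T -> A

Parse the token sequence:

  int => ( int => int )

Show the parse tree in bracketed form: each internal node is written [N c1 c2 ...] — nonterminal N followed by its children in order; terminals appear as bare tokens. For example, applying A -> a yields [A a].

[T [A int] => [T [A ( [T [A int] => [T [A int]]] )]]]

T
A => T
int => T
int => A
int => ( T )
int => ( A => T )
int => ( int => T )
int => ( int => A )
int => ( int => int )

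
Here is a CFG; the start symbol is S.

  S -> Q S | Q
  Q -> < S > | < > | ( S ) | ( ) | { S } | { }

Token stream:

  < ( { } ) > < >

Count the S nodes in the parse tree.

4

[S [Q < [S [Q ( [S [Q { }]] )]] >] [S [Q < >]]]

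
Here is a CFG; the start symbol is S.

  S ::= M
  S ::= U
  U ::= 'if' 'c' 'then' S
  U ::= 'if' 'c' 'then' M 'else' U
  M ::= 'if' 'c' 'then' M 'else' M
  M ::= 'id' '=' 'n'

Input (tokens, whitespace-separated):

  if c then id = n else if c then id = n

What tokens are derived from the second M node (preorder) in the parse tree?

id = n

[S [U if c then [M id = n] else [U if c then [S [M id = n]]]]]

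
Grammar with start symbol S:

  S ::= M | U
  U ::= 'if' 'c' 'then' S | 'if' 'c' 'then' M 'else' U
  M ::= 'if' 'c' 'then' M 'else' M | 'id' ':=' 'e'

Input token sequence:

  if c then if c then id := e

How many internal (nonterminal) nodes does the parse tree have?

[S [U if c then [S [U if c then [S [M id := e]]]]]]

6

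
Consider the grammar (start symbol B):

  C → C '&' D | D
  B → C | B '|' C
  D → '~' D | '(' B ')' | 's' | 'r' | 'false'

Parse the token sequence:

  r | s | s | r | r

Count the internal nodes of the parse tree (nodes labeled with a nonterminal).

15

[B [B [B [B [B [C [D r]]] | [C [D s]]] | [C [D s]]] | [C [D r]]] | [C [D r]]]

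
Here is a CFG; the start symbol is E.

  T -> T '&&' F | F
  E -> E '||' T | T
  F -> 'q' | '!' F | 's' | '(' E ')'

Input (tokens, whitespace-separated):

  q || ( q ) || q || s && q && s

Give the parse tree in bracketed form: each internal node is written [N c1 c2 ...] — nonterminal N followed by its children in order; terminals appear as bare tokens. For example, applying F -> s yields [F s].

E
E || T
E || T || T
E || T || T || T
T || T || T || T
F || T || T || T
q || T || T || T
q || F || T || T
q || ( E ) || T || T
q || ( T ) || T || T
q || ( F ) || T || T
q || ( q ) || T || T
q || ( q ) || F || T
q || ( q ) || q || T
q || ( q ) || q || T && F
q || ( q ) || q || T && F && F
q || ( q ) || q || F && F && F
q || ( q ) || q || s && F && F
q || ( q ) || q || s && q && F
q || ( q ) || q || s && q && s

[E [E [E [E [T [F q]]] || [T [F ( [E [T [F q]]] )]]] || [T [F q]]] || [T [T [T [F s]] && [F q]] && [F s]]]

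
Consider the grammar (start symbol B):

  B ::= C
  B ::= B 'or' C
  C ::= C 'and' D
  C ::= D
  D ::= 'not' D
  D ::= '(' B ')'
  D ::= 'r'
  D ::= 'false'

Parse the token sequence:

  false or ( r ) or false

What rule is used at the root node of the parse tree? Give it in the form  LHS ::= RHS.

B ::= B 'or' C

[B [B [B [C [D false]]] or [C [D ( [B [C [D r]]] )]]] or [C [D false]]]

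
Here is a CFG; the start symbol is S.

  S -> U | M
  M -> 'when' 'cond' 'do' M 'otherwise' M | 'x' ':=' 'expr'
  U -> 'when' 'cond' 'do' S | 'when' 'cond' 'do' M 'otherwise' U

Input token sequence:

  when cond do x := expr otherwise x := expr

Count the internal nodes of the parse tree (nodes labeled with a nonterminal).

4

[S [M when cond do [M x := expr] otherwise [M x := expr]]]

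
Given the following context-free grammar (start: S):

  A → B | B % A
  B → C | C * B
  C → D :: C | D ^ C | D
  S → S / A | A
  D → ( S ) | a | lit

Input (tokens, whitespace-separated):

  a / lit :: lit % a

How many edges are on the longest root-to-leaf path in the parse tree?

6

[S [S [A [B [C [D a]]]]] / [A [B [C [D lit] :: [C [D lit]]]] % [A [B [C [D a]]]]]]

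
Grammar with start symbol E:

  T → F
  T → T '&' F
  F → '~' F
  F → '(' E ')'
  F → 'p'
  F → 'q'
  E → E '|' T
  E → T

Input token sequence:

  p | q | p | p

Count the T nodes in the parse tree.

[E [E [E [E [T [F p]]] | [T [F q]]] | [T [F p]]] | [T [F p]]]

4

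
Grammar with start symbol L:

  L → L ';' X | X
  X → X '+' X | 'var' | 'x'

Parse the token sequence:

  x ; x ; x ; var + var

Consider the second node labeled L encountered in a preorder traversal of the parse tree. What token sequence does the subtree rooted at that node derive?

x ; x ; x

[L [L [L [L [X x]] ; [X x]] ; [X x]] ; [X [X var] + [X var]]]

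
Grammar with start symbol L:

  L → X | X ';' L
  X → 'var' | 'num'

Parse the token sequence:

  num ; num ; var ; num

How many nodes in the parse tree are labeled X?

4

[L [X num] ; [L [X num] ; [L [X var] ; [L [X num]]]]]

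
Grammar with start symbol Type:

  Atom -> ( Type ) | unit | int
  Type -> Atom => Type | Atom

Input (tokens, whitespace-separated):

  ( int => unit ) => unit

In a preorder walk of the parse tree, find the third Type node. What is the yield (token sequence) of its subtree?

unit

[Type [Atom ( [Type [Atom int] => [Type [Atom unit]]] )] => [Type [Atom unit]]]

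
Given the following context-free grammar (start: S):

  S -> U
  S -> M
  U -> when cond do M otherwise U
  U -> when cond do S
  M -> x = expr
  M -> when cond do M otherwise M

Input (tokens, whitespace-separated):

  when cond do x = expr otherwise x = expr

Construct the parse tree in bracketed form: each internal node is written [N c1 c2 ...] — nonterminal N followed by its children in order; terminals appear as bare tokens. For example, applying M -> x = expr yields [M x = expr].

S
M
when cond do M otherwise M
when cond do x = expr otherwise M
when cond do x = expr otherwise x = expr

[S [M when cond do [M x = expr] otherwise [M x = expr]]]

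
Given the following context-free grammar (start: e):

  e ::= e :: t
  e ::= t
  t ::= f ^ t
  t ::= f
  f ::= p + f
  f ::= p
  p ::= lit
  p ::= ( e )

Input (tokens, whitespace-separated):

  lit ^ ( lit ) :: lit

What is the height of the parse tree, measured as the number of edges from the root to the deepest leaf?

10

[e [e [t [f [p lit]] ^ [t [f [p ( [e [t [f [p lit]]]] )]]]]] :: [t [f [p lit]]]]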